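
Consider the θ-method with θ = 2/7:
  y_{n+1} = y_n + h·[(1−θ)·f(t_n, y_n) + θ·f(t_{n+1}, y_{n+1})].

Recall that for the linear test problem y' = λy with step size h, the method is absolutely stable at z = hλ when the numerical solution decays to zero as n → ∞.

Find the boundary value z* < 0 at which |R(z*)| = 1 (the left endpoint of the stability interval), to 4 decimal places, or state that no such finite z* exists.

left endpoint -4.6667.

On y'=λy, z=hλ:
  y_{n+1} = y_n + z·[5/7·y_n + 2/7·y_{n+1}] ⇒ (1 − 2/7z)y_{n+1} = (1 + 5/7z)y_n
  R(z) = (1 + 5/7z)/(1 − 2/7z).

Boundary: |R(x)|=1, x<0.
x=-1.12: |R|=0.1515
R=−1: 1+5/7x = −1+2/7x ⇒ -3/7x=2 ⇒ x=2/(-3/7)=-4.6667
Confirm numerically:
  x=-4.022: |R|=0.87144 <1
  x=-2.608: |R|=0.49443 <1
  x=-1.956: |R|=0.25477 <1
  x=-4.896: |R|=1.04097 >1
  x=-4.810: |R|=1.02587 >1
Stable set (-4.6667, 0).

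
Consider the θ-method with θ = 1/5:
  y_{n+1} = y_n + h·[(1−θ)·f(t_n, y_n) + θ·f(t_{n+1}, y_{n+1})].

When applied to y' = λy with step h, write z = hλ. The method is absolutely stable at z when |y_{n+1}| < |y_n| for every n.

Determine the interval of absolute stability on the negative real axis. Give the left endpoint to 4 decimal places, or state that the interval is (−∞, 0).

(-3.3333, 0).

With y'=λy (z=hλ):
  y_{n+1} = y_n + z·[4/5·y_n + 1/5·y_{n+1}] ⇒ (1 − 1/5z)y_{n+1} = (1 + 4/5z)y_n
  so R(z) = (1 + 4/5z)/(1 − 1/5z).

Boundary: |R(x)|=1, x<0.
x=-1.54: |R|=0.1774
R=−1: 1+4/5x = −1+1/5x ⇒ -3/5x=2 ⇒ x=2/(-3/5)=-3.3333
Confirm numerically:
  x=-3.202: |R|=0.95196 <1
  x=-2.831: |R|=0.80756 <1
  x=-1.611: |R|=0.21842 <1
  x=-3.904: |R|=1.19227 >1
  x=-3.384: |R|=1.01813 >1
  x=-3.366: |R|=1.01171 >1
Stable set (-3.3333, 0).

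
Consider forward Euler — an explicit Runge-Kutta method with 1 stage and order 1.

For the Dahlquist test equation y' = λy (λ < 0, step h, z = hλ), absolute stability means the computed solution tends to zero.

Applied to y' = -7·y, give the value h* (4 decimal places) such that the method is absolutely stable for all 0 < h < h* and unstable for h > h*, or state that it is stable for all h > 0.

Set f=λy, z=hλ:
  order 1, 1-stage ⇒ R(z)=1+z
  (e.g. R(-0.68)=0.32000, |R|=0.32000)

Find x<0 with |R(x)|<1.
x=-0.68: |R|=0.3200
|R(-1.57)|=0.5700 |R(-1.41)|=0.4100 |R(-0.83)|=0.1700
Bisect:
  x_lo=-2.3103 |R|=1.3103  x_hi=-0.2960 |R|=0.7040
  mid=-1.30317 |R|=0.30317 →hi
  mid=-1.80675 |R|=0.80675 →hi
  mid=-2.05854 |R|=1.05854 →lo
  mid=-1.93265 |R|=0.93265 →hi
  mid=-1.99560 |R|=0.99560 →hi
  mid=-2.02707 |R|=1.02707 →lo
  mid=-2.01133 |R|=1.01133 →lo
  mid=-2.00347 |R|=1.00347 →lo
  mid=-1.99953 |R|=0.99953 →hi
  ...
  [-2.00002,-1.99990] ⇒ x*=-2.0000
Interval (-2.0000, 0).

(-2.0000,0); λ=-7 ⇒ h* = 0.2857.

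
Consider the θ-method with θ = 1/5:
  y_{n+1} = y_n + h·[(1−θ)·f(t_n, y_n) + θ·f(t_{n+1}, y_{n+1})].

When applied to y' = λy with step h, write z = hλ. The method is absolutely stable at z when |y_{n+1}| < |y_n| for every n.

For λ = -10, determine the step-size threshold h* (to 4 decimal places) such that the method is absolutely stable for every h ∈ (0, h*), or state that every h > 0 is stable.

(-3.3333,0); λ=-10 ⇒ h* = (10/3)/10 = 0.3333.

Set f=λy, z=hλ:
  y_{n+1} = y_n + z·[4/5·y_n + 1/5·y_{n+1}] ⇒ (1 − 1/5z)y_{n+1} = (1 + 4/5z)y_n
  R(z) = (1 + 4/5z)/(1 − 1/5z).

Find x<0 with |R(x)|<1.
x=-1.13: |R|=0.0783
R=−1: 1+4/5x = −1+1/5x ⇒ -3/5x=2 ⇒ x=2/(-3/5)=-3.3333
Confirm numerically:
  x=-3.150: |R|=0.93252 <1
  x=-3.124: |R|=0.92270 <1
  x=-2.492: |R|=0.66311 <1
  x=-2.041: |R|=0.44937 <1
  x=-3.831: |R|=1.16906 >1
  x=-3.764: |R|=1.14742 >1
  x=-3.461: |R|=1.04527 >1
Stable set (-3.3333, 0).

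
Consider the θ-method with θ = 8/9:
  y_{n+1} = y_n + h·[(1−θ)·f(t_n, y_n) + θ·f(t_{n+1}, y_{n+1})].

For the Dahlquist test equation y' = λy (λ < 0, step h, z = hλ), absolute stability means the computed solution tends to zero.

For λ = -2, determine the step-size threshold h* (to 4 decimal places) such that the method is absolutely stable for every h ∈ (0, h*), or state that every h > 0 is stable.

On y'=λy, z=hλ:
  y_{n+1} = y_n + z·[1/9·y_n + 8/9·y_{n+1}] ⇒ (1 − 8/9z)y_{n+1} = (1 + 1/9z)y_n
  R(z) = (1 + 1/9z)/(1 − 8/9z).

Solve |R(x)|<1 on ℝ⁻.
x=-1.79: |R|=0.3092
x=-2: |R|=0.2800
x=-10: |R|=0.0112
x=-100: |R|=0.1125
θ=8/9≥1/2 ⇒ |1+1/9x|<|1−8/9x| ∀x<0 ⇒ stable on all of ℝ⁻.

interval (−∞, 0). Any h>0 works for λ=-2.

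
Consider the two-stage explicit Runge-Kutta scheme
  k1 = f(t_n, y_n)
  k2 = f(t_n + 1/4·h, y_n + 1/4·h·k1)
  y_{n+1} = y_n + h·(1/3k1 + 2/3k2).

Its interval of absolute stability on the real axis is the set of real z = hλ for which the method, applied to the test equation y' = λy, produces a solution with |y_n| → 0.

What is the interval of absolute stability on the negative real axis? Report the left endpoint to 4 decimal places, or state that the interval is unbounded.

With y'=λy (z=hλ):
  k1=λy_n ⇒ h·k1=z·y_n;  k2=λ(1+1/4z)y_n ⇒ h·k2=z(1+1/4z)y_n
  y_{n+1}/y_n = 1 + 1/3z + 2/3z(1+1/4z) = 1 + z + 1/6z²
  Hence R(z) = 1 + z + 1/6z².

Solve |R(x)|<1 on ℝ⁻.
x=-1.55: |R|=0.1496
R=1: x+1/6x²=0 ⇒ x=−6=-6.0000; min R=1−1/(4·1/6)=-0.5000>−1
Confirm numerically:
  x=-5.313: |R|=0.39166 <1
  x=-4.985: |R|=0.15670 <1
  x=-4.898: |R|=0.10040 <1
  x=-4.542: |R|=0.10371 <1
  x=-6.135: |R|=1.13804 >1
  x=-6.100: |R|=1.10167 >1
Stable set (-6.0000, 0).

(-6.0000, 0).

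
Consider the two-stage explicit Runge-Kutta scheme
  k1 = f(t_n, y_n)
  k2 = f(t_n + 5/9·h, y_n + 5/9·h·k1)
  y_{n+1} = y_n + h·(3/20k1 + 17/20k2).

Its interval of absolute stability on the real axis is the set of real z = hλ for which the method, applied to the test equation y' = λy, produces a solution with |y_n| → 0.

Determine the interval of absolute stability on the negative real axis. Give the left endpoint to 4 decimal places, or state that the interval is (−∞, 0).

(-2.1176, 0).

Test eqn y'=λy, z=hλ:
  k1=λy_n ⇒ h·k1=z·y_n;  k2=λ(1+5/9z)y_n ⇒ h·k2=z(1+5/9z)y_n
  y_{n+1}/y_n = 1 + 3/20z + 17/20z(1+5/9z) = 1 + z + 17/36z²
  ⇒ R(z) = 1 + z + 17/36z².

Find x<0 with |R(x)|<1.
x=-1.31: |R|=0.5004
R=1: x+17/36x²=0 ⇒ x=−36/17=-2.1176; min R=1−1/(4·17/36)=0.4706>−1
Confirm numerically:
  x=-1.896: |R|=0.80155 <1
  x=-1.531: |R|=0.57587 <1
  x=-1.044: |R|=0.47069 <1
  x=-2.308: |R|=1.20746 >1
  x=-2.190: |R|=1.07483 >1
So |R|<1 on (-2.1176, 0).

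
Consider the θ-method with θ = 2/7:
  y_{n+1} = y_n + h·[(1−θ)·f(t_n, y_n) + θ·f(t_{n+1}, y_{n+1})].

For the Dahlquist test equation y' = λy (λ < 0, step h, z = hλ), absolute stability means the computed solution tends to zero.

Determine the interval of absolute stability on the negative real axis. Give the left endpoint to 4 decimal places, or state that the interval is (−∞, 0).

(-4.6667, 0).

On y'=λy, z=hλ:
  y_{n+1} = y_n + z·[5/7·y_n + 2/7·y_{n+1}] ⇒ (1 − 2/7z)y_{n+1} = (1 + 5/7z)y_n
  Hence R(z) = (1 + 5/7z)/(1 − 2/7z).

Solve |R(x)|<1 on ℝ⁻.
x=-0.92: |R|=0.2715
R=−1: 1+5/7x = −1+2/7x ⇒ -3/7x=2 ⇒ x=2/(-3/7)=-4.6667
Confirm numerically:
  x=-3.181: |R|=0.66644 <1
  x=-2.036: |R|=0.28721 <1
  x=-1.929: |R|=0.24360 <1
  x=-4.732: |R|=1.01190 >1
  x=-4.697: |R|=1.00555 >1
Stable set (-4.6667, 0).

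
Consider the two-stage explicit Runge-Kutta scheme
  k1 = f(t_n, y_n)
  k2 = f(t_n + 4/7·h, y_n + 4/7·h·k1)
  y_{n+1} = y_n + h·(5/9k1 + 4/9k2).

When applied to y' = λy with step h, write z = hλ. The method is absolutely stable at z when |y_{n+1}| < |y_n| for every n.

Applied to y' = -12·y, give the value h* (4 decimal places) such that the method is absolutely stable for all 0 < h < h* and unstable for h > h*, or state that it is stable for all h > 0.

(-3.9375,0); λ=-12 ⇒ h* = (63/16)/12 = 0.3281.

With y'=λy (z=hλ):
  k1=λy_n ⇒ h·k1=z·y_n;  k2=λ(1+4/7z)y_n ⇒ h·k2=z(1+4/7z)y_n
  y_{n+1}/y_n = 1 + 5/9z + 4/9z(1+4/7z) = 1 + z + 16/63z²
  so R(z) = 1 + z + 16/63z².

Solve |R(x)|<1 on ℝ⁻.
x=-0.46: |R|=0.5937
R=1: x+16/63x²=0 ⇒ x=−63/16=-3.9375; min R=1−1/(4·16/63)=0.0156>−1
Confirm numerically:
  x=-3.553: |R|=0.65305 <1
  x=-2.165: |R|=0.02541 <1
  x=-2.072: |R|=0.01833 <1
  x=-4.398: |R|=1.51436 >1
  x=-4.170: |R|=1.24623 >1
  x=-3.974: |R|=1.03684 >1
Interval (-3.9375, 0).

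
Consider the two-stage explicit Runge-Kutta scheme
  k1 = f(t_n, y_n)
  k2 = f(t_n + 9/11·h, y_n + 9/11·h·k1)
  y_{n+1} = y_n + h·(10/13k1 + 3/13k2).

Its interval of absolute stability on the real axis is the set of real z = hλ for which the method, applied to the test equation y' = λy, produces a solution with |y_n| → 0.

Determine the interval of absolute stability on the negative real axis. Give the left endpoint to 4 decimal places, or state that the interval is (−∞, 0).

z∈(-5.2963,0).

On y'=λy, z=hλ:
  k1=λy_n ⇒ h·k1=z·y_n;  k2=λ(1+9/11z)y_n ⇒ h·k2=z(1+9/11z)y_n
  y_{n+1}/y_n = 1 + 10/13z + 3/13z(1+9/11z) = 1 + z + 27/143z²
  so R(z) = 1 + z + 27/143z².

Boundary: |R(x)|=1, x<0.
x=-1.35: |R|=0.0059
R=1: x+27/143x²=0 ⇒ x=−143/27=-5.2963; min R=1−1/(4·27/143)=-0.3241>−1
Confirm numerically:
  x=-4.880: |R|=0.61643 <1
  x=-3.183: |R|=0.27006 <1
  x=-3.154: |R|=0.27576 <1
  x=-2.673: |R|=0.32396 <1
  x=-5.870: |R|=1.63585 >1
  x=-5.427: |R|=1.13393 >1
  x=-5.413: |R|=1.11928 >1
So |R|<1 on (-5.2963, 0).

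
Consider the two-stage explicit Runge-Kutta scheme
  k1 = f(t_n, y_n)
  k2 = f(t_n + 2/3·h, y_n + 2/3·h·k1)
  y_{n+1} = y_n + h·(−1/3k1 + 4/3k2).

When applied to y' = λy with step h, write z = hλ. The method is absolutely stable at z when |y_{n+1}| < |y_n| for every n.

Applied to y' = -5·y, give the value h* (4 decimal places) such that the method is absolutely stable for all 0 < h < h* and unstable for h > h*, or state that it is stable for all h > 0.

Set f=λy, z=hλ:
  k1=λy_n ⇒ h·k1=z·y_n;  k2=λ(1+2/3z)y_n ⇒ h·k2=z(1+2/3z)y_n
  y_{n+1}/y_n = 1 − 1/3z + 4/3z(1+2/3z) = 1 + z + 8/9z²
  ⇒ R(z) = 1 + z + 8/9z².

Need |R(x)|<1, x<0.
x=-1.53: |R|=1.5508
R=1: x+8/9x²=0 ⇒ x=−9/8=-1.1250; min R=1−1/(4·8/9)=0.7188>−1
Confirm numerically:
  x=-1.001: |R|=0.88967 <1
  x=-0.818: |R|=0.77678 <1
  x=-0.663: |R|=0.72773 <1
  x=-1.512: |R|=1.52013 >1
  x=-1.244: |R|=1.13159 >1
  x=-1.235: |R|=1.12076 >1
Interval (-1.1250, 0).

(-1.1250,0); λ=-5 ⇒ h* = (9/8)/5 = 0.2250.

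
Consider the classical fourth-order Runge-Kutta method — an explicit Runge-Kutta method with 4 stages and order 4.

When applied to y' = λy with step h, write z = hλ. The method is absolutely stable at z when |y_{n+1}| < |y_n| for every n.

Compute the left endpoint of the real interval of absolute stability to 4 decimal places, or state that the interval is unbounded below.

left endpoint -2.7853.

On y'=λy, z=hλ:
  order 4, 4-stage ⇒ R(z)=1+z+z^2/2+z^3/6+z^4/24
  (e.g. R(-0.51)=0.60076, |R|=0.60076)

Need |R(x)|<1, x<0.
x=-0.51: |R|=0.6008
|R(-2.81)|=1.0379 |R(-1.59)|=0.2704 |R(-1.48)|=0.2748
Bisect:
  x_lo=-3.5626 |R|=2.9593  x_hi=-0.0656 |R|=0.9365
  mid=-1.81407 |R|=0.28762 →hi
  mid=-2.68832 |R|=0.86337 →hi
  mid=-3.12544 |R|=1.64622 →lo
  mid=-2.90688 |R|=1.19933 →lo
  mid=-2.79760 |R|=1.01871 →lo
  mid=-2.74296 |R|=0.93803 →hi
  mid=-2.77028 |R|=0.97760 →hi
  mid=-2.78394 |R|=0.99796 →hi
  ...
  [-2.78543,-2.78522] ⇒ x*=-2.7853
Interval (-2.7853, 0).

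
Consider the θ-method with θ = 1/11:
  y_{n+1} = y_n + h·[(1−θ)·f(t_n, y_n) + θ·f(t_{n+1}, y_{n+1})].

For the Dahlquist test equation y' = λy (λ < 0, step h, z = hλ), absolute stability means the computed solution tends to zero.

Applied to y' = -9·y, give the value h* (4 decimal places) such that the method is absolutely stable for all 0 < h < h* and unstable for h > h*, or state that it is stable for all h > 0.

(-2.4444,0); λ=-9 ⇒ h* = (22/9)/9 = 0.2716.

Test eqn y'=λy, z=hλ:
  y_{n+1} = y_n + z·[10/11·y_n + 1/11·y_{n+1}] ⇒ (1 − 1/11z)y_{n+1} = (1 + 10/11z)y_n
  so R(z) = (1 + 10/11z)/(1 − 1/11z).

Find x<0 with |R(x)|<1.
x=-0.84: |R|=0.2196
R=−1: 1+10/11x = −1+1/11x ⇒ -9/11x=2 ⇒ x=2/(-9/11)=-2.4444
Confirm numerically:
  x=-2.346: |R|=0.93361 <1
  x=-1.644: |R|=0.43024 <1
  x=-1.141: |R|=0.03377 <1
  x=-0.993: |R|=0.08922 <1
  x=-2.686: |R|=1.15885 >1
  x=-2.683: |R|=1.15691 >1
So |R|<1 on (-2.4444, 0).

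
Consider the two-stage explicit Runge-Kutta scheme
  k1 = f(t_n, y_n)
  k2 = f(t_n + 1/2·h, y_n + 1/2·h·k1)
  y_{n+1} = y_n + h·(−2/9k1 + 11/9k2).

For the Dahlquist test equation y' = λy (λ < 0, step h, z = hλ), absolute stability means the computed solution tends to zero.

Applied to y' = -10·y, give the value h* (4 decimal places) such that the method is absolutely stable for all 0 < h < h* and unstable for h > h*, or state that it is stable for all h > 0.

(-1.6364,0); λ=-10 ⇒ h* = (18/11)/10 = 0.1636.

Set f=λy, z=hλ:
  k1=λy_n ⇒ h·k1=z·y_n;  k2=λ(1+1/2z)y_n ⇒ h·k2=z(1+1/2z)y_n
  y_{n+1}/y_n = 1 − 2/9z + 11/9z(1+1/2z) = 1 + z + 11/18z²
  R(z) = 1 + z + 11/18z².

Boundary: |R(x)|=1, x<0.
x=-1.63: |R|=0.9937
R=1: x+11/18x²=0 ⇒ x=−18/11=-1.6364; min R=1−1/(4·11/18)=0.5909>−1
Confirm numerically:
  x=-1.596: |R|=0.96063 <1
  x=-1.452: |R|=0.83641 <1
  x=-0.811: |R|=0.59094 <1
  x=-2.033: |R|=1.49278 >1
  x=-1.985: |R|=1.42292 >1
So |R|<1 on (-1.6364, 0).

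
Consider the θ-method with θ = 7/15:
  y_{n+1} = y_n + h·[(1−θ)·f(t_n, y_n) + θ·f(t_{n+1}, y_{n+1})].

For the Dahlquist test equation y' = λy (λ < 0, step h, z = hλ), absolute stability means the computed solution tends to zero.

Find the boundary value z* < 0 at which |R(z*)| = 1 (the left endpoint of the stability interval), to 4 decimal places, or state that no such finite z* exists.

On y'=λy, z=hλ:
  y_{n+1} = y_n + z·[8/15·y_n + 7/15·y_{n+1}] ⇒ (1 − 7/15z)y_{n+1} = (1 + 8/15z)y_n
  Hence R(z) = (1 + 8/15z)/(1 − 7/15z).

Need |R(x)|<1, x<0.
x=-0.4: |R|=0.6629
R=−1: 1+8/15x = −1+7/15x ⇒ -1/15x=2 ⇒ x=2/(-1/15)=-30.0000
Confirm numerically:
  x=-28.527: |R|=0.99314 <1
  x=-20.586: |R|=0.94083 <1
  x=-15.055: |R|=0.87586 <1
  x=-30.545: |R|=1.00238 >1
  x=-30.438: |R|=1.00192 >1
  x=-30.326: |R|=1.00143 >1
So |R|<1 on (-30.0000, 0).

left endpoint -30.0000.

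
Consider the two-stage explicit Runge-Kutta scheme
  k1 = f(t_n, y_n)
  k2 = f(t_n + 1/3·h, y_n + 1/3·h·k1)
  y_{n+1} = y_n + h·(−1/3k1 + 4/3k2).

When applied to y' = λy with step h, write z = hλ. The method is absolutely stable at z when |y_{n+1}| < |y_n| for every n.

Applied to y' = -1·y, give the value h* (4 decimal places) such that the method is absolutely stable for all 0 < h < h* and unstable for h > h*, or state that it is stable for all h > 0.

(-2.2500,0); λ=-1 ⇒ h* = (9/4)/1 = 2.2500.

With y'=λy (z=hλ):
  k1=λy_n ⇒ h·k1=z·y_n;  k2=λ(1+1/3z)y_n ⇒ h·k2=z(1+1/3z)y_n
  y_{n+1}/y_n = 1 − 1/3z + 4/3z(1+1/3z) = 1 + z + 4/9z²
  Hence R(z) = 1 + z + 4/9z².

Boundary: |R(x)|=1, x<0.
x=-1.78: |R|=0.6282
R=1: x+4/9x²=0 ⇒ x=−9/4=-2.2500; min R=1−1/(4·4/9)=0.4375>−1
Confirm numerically:
  x=-1.894: |R|=0.70033 <1
  x=-1.429: |R|=0.47857 <1
  x=-1.295: |R|=0.45034 <1
  x=-2.820: |R|=1.71440 >1
  x=-2.453: |R|=1.22132 >1
So |R|<1 on (-2.2500, 0).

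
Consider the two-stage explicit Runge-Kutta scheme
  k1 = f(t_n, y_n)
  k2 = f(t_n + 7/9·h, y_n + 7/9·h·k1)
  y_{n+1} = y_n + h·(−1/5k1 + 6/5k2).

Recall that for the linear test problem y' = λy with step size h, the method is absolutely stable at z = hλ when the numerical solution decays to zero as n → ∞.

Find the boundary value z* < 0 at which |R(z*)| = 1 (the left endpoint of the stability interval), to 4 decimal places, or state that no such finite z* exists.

With y'=λy (z=hλ):
  k1=λy_n ⇒ h·k1=z·y_n;  k2=λ(1+7/9z)y_n ⇒ h·k2=z(1+7/9z)y_n
  y_{n+1}/y_n = 1 − 1/5z + 6/5z(1+7/9z) = 1 + z + 14/15z²
  Hence R(z) = 1 + z + 14/15z².

Boundary: |R(x)|=1, x<0.
x=-1.03: |R|=0.9602
R=1: x+14/15x²=0 ⇒ x=−15/14=-1.0714; min R=1−1/(4·14/15)=0.7321>−1
Confirm numerically:
  x=-0.633: |R|=0.74098 <1
  x=-0.574: |R|=0.73351 <1
  x=-0.526: |R|=0.73223 <1
  x=-1.357: |R|=1.36169 >1
  x=-1.348: |R|=1.34796 >1
So |R|<1 on (-1.0714, 0).

z* = -1.0714.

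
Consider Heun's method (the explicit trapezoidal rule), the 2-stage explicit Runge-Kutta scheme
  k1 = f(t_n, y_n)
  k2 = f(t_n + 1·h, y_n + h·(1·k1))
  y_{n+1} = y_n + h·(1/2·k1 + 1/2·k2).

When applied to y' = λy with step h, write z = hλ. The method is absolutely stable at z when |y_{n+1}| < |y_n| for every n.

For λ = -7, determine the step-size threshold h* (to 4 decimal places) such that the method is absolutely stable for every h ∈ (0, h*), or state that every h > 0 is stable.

(-2.0000,0); λ=-7 ⇒ h* = 0.2857.

Set f=λy, z=hλ:
  order 2, 2-stage ⇒ R(z)=1+z+z^2/2
  (e.g. R(-0.35)=0.71125, |R|=0.71125)

Find x<0 with |R(x)|<1.
x=-0.35: |R|=0.7113
|R(-1.84)|=0.8528 |R(-1.78)|=0.8042 |R(-0.55)|=0.6013
Bisect:
  x_lo=-2.8044 |R|=2.1278  x_hi=-0.3981 |R|=0.6811
  mid=-1.60122 |R|=0.68073 →hi
  mid=-2.20279 |R|=1.22335 →lo
  mid=-1.90201 |R|=0.90681 →hi
  mid=-2.05240 |R|=1.05377 →lo
  mid=-1.97720 |R|=0.97746 →hi
  mid=-2.01480 |R|=1.01491 →lo
  mid=-1.99600 |R|=0.99601 →hi
  ...
  [-2.00011,-1.99997] ⇒ x*=-2.0000
Stable set (-2.0000, 0).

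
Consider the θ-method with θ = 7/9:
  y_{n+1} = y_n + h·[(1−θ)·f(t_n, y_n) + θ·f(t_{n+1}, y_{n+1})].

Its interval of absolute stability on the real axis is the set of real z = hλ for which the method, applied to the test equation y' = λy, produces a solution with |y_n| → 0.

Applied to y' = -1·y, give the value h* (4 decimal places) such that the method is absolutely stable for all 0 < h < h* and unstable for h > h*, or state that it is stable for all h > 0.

Set f=λy, z=hλ:
  y_{n+1} = y_n + z·[2/9·y_n + 7/9·y_{n+1}] ⇒ (1 − 7/9z)y_{n+1} = (1 + 2/9z)y_n
  ⇒ R(z) = (1 + 2/9z)/(1 − 7/9z).

Need |R(x)|<1, x<0.
x=-0.43: |R|=0.6778
x=-2: |R|=0.2174
x=-10: |R|=0.1392
x=-100: |R|=0.2694
θ=7/9≥1/2 ⇒ |1+2/9x|<|1−7/9x| ∀x<0 ⇒ interval (−∞,0).

interval (−∞, 0). Any h>0 works for λ=-1.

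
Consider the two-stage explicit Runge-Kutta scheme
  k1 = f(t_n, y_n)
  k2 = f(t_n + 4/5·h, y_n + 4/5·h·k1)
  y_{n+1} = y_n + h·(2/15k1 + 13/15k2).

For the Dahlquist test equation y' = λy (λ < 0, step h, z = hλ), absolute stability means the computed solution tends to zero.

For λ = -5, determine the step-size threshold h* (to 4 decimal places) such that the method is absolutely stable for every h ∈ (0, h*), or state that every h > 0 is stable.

(-1.4423,0); λ=-5 ⇒ h* = (75/52)/5 = 0.2885.

With y'=λy (z=hλ):
  k1=λy_n ⇒ h·k1=z·y_n;  k2=λ(1+4/5z)y_n ⇒ h·k2=z(1+4/5z)y_n
  y_{n+1}/y_n = 1 + 2/15z + 13/15z(1+4/5z) = 1 + z + 52/75z²
  ⇒ R(z) = 1 + z + 52/75z².

Solve |R(x)|<1 on ℝ⁻.
x=-0.93: |R|=0.6697
R=1: x+52/75x²=0 ⇒ x=−75/52=-1.4423; min R=1−1/(4·52/75)=0.6394>−1
Confirm numerically:
  x=-1.352: |R|=0.91535 <1
  x=-1.111: |R|=0.74480 <1
  x=-0.978: |R|=0.68516 <1
  x=-0.949: |R|=0.67542 <1
  x=-1.873: |R|=1.55930 >1
  x=-1.761: |R|=1.38911 >1
  x=-1.513: |R|=1.07416 >1
Interval (-1.4423, 0).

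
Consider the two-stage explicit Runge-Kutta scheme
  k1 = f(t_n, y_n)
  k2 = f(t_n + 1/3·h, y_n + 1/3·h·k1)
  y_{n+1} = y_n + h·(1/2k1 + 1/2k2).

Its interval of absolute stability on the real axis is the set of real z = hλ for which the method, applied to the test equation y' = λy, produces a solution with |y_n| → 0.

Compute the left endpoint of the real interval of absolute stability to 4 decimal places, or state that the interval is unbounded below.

z* = -6.0000.

With y'=λy (z=hλ):
  k1=λy_n ⇒ h·k1=z·y_n;  k2=λ(1+1/3z)y_n ⇒ h·k2=z(1+1/3z)y_n
  y_{n+1}/y_n = 1 + 1/2z + 1/2z(1+1/3z) = 1 + z + 1/6z²
  ⇒ R(z) = 1 + z + 1/6z².

Find x<0 with |R(x)|<1.
x=-1.61: |R|=0.1780
R=1: x+1/6x²=0 ⇒ x=−6=-6.0000; min R=1−1/(4·1/6)=-0.5000>−1
Confirm numerically:
  x=-4.924: |R|=0.11696 <1
  x=-2.839: |R|=0.49568 <1
  x=-2.550: |R|=0.46625 <1
  x=-6.542: |R|=1.59096 >1
  x=-6.528: |R|=1.57446 >1
  x=-6.133: |R|=1.13595 >1
Interval (-6.0000, 0).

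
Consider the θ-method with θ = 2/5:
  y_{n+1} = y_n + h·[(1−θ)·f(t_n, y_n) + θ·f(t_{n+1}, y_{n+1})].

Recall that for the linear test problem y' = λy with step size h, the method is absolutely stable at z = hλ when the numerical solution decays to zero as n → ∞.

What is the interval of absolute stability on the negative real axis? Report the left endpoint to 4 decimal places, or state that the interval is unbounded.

(-10.0000, 0).

With y'=λy (z=hλ):
  y_{n+1} = y_n + z·[3/5·y_n + 2/5·y_{n+1}] ⇒ (1 − 2/5z)y_{n+1} = (1 + 3/5z)y_n
  so R(z) = (1 + 3/5z)/(1 − 2/5z).

Solve |R(x)|<1 on ℝ⁻.
x=-1.27: |R|=0.1578
R=−1: 1+3/5x = −1+2/5x ⇒ -1/5x=2 ⇒ x=2/(-1/5)=-10.0000
Confirm numerically:
  x=-8.227: |R|=0.91736 <1
  x=-6.686: |R|=0.81962 <1
  x=-6.604: |R|=0.81349 <1
  x=-6.120: |R|=0.77494 <1
  x=-10.574: |R|=1.02195 >1
  x=-10.251: |R|=1.00984 >1
  x=-10.163: |R|=1.00644 >1
So |R|<1 on (-10.0000, 0).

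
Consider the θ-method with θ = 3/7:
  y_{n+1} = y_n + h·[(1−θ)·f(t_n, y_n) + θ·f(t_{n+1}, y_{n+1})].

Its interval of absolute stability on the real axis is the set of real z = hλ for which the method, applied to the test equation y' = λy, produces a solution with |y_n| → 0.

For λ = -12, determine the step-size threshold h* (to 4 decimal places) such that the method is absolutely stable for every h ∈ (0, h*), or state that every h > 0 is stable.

With y'=λy (z=hλ):
  y_{n+1} = y_n + z·[4/7·y_n + 3/7·y_{n+1}] ⇒ (1 − 3/7z)y_{n+1} = (1 + 4/7z)y_n
  ⇒ R(z) = (1 + 4/7z)/(1 − 3/7z).

Need |R(x)|<1, x<0.
x=-1.34: |R|=0.1488
R=−1: 1+4/7x = −1+3/7x ⇒ -1/7x=2 ⇒ x=2/(-1/7)=-14.0000
Confirm numerically:
  x=-13.610: |R|=0.99185 <1
  x=-6.009: |R|=0.68070 <1
  x=-5.954: |R|=0.67637 <1
  x=-14.492: |R|=1.00975 >1
  x=-14.370: |R|=1.00738 >1
  x=-14.123: |R|=1.00249 >1
So |R|<1 on (-14.0000, 0).

(-14.0000,0); λ=-12 ⇒ h* = (14)/12 = 1.1667.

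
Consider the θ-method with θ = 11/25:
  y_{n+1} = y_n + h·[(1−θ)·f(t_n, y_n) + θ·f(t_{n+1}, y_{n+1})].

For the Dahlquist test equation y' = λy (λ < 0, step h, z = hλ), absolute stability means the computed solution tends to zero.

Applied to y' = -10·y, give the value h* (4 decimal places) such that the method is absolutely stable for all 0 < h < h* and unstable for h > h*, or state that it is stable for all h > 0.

Set f=λy, z=hλ:
  y_{n+1} = y_n + z·[14/25·y_n + 11/25·y_{n+1}] ⇒ (1 − 11/25z)y_{n+1} = (1 + 14/25z)y_n
  so R(z) = (1 + 14/25z)/(1 − 11/25z).

Solve |R(x)|<1 on ℝ⁻.
x=-0.97: |R|=0.3202
R=−1: 1+14/25x = −1+11/25x ⇒ -3/25x=2 ⇒ x=2/(-3/25)=-16.6667
Confirm numerically:
  x=-15.756: |R|=0.98622 <1
  x=-15.543: |R|=0.98280 <1
  x=-15.310: |R|=0.97896 <1
  x=-16.995: |R|=1.00465 >1
  x=-16.710: |R|=1.00062 >1
Interval (-16.6667, 0).

(-16.6667,0); λ=-10 ⇒ h* = (50/3)/10 = 1.6667.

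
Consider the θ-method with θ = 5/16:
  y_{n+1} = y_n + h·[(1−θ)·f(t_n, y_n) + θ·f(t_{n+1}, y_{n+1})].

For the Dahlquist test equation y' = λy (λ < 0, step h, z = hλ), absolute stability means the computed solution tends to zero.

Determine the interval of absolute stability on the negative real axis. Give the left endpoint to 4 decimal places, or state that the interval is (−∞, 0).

(-5.3333, 0).

Set f=λy, z=hλ:
  y_{n+1} = y_n + z·[11/16·y_n + 5/16·y_{n+1}] ⇒ (1 − 5/16z)y_{n+1} = (1 + 11/16z)y_n
  ⇒ R(z) = (1 + 11/16z)/(1 − 5/16z).

Solve |R(x)|<1 on ℝ⁻.
x=-1.49: |R|=0.0166
R=−1: 1+11/16x = −1+5/16x ⇒ -3/8x=2 ⇒ x=2/(-3/8)=-5.3333
Confirm numerically:
  x=-5.087: |R|=0.96433 <1
  x=-4.195: |R|=0.81528 <1
  x=-3.425: |R|=0.65434 <1
  x=-5.847: |R|=1.06813 >1
  x=-5.758: |R|=1.05689 >1
  x=-5.357: |R|=1.00332 >1
Interval (-5.3333, 0).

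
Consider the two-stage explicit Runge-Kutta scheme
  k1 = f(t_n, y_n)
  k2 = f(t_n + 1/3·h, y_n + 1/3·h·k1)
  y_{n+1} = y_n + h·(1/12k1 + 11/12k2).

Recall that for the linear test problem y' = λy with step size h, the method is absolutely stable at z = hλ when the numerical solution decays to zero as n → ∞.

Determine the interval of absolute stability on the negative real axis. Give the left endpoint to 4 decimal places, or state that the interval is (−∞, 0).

Test eqn y'=λy, z=hλ:
  k1=λy_n ⇒ h·k1=z·y_n;  k2=λ(1+1/3z)y_n ⇒ h·k2=z(1+1/3z)y_n
  y_{n+1}/y_n = 1 + 1/12z + 11/12z(1+1/3z) = 1 + z + 11/36z²
  so R(z) = 1 + z + 11/36z².

Find x<0 with |R(x)|<1.
x=-1.26: |R|=0.2251
R=1: x+11/36x²=0 ⇒ x=−36/11=-3.2727; min R=1−1/(4·11/36)=0.1818>−1
Confirm numerically:
  x=-2.518: |R|=0.41932 <1
  x=-2.138: |R|=0.25871 <1
  x=-1.367: |R|=0.20399 <1
  x=-3.690: |R|=1.47048 >1
  x=-3.496: |R|=1.23850 >1
Interval (-3.2727, 0).

(-3.2727, 0).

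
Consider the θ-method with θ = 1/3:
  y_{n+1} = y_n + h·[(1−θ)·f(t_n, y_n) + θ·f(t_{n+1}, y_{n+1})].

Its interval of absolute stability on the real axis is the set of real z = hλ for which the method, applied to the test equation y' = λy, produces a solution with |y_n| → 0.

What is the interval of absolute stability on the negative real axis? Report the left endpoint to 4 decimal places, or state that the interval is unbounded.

(-6.0000, 0).

On y'=λy, z=hλ:
  y_{n+1} = y_n + z·[2/3·y_n + 1/3·y_{n+1}] ⇒ (1 − 1/3z)y_{n+1} = (1 + 2/3z)y_n
  Hence R(z) = (1 + 2/3z)/(1 − 1/3z).

Boundary: |R(x)|=1, x<0.
x=-0.71: |R|=0.4259
R=−1: 1+2/3x = −1+1/3x ⇒ -1/3x=2 ⇒ x=2/(-1/3)=-6.0000
Confirm numerically:
  x=-4.682: |R|=0.82843 <1
  x=-2.890: |R|=0.47199 <1
  x=-2.786: |R|=0.44452 <1
  x=-6.317: |R|=1.03402 >1
  x=-6.253: |R|=1.02734 >1
Stable set (-6.0000, 0).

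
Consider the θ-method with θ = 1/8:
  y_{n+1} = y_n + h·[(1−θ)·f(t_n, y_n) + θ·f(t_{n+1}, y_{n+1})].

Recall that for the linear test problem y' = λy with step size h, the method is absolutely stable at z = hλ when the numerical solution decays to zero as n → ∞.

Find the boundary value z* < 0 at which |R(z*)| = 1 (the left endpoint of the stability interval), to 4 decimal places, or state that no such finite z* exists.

Set f=λy, z=hλ:
  y_{n+1} = y_n + z·[7/8·y_n + 1/8·y_{n+1}] ⇒ (1 − 1/8z)y_{n+1} = (1 + 7/8z)y_n
  so R(z) = (1 + 7/8z)/(1 − 1/8z).

Boundary: |R(x)|=1, x<0.
x=-0.68: |R|=0.3733
R=−1: 1+7/8x = −1+1/8x ⇒ -3/4x=2 ⇒ x=2/(-3/4)=-2.6667
Confirm numerically:
  x=-1.705: |R|=0.40546 <1
  x=-1.224: |R|=0.06158 <1
  x=-1.142: |R|=0.00066 <1
  x=-1.104: |R|=0.02988 <1
  x=-3.112: |R|=1.24046 >1
  x=-3.103: |R|=1.23579 >1
  x=-2.802: |R|=1.07517 >1
So |R|<1 on (-2.6667, 0).

left endpoint -2.6667.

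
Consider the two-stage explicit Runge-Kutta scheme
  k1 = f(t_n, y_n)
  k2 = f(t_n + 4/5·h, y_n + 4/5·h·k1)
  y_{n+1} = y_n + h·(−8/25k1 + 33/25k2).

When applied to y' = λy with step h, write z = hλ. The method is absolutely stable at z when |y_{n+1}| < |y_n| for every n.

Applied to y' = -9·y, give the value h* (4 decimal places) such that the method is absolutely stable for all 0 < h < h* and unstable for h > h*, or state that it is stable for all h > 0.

With y'=λy (z=hλ):
  k1=λy_n ⇒ h·k1=z·y_n;  k2=λ(1+4/5z)y_n ⇒ h·k2=z(1+4/5z)y_n
  y_{n+1}/y_n = 1 − 8/25z + 33/25z(1+4/5z) = 1 + z + 132/125z²
  so R(z) = 1 + z + 132/125z².

Find x<0 with |R(x)|<1.
x=-0.51: |R|=0.7647
R=1: x+132/125x²=0 ⇒ x=−125/132=-0.9470; min R=1−1/(4·132/125)=0.7633>−1
Confirm numerically:
  x=-0.919: |R|=0.97286 <1
  x=-0.810: |R|=0.88284 <1
  x=-0.605: |R|=0.78152 <1
  x=-0.464: |R|=0.76335 <1
  x=-1.302: |R|=1.48814 >1
  x=-1.074: |R|=1.14407 >1
Interval (-0.9470, 0).

(-0.9470,0); λ=-9 ⇒ h* = (125/132)/9 = 0.1052.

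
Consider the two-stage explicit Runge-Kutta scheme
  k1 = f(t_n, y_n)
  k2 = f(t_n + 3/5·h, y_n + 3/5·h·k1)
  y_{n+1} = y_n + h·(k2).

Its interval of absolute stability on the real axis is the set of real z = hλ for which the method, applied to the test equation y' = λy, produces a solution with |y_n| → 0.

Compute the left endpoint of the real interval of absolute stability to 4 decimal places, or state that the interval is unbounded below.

left endpoint -1.6667.

On y'=λy, z=hλ:
  k1=λy_n ⇒ h·k1=z·y_n;  k2=λ(1+3/5z)y_n ⇒ h·k2=z(1+3/5z)y_n
  y_{n+1}/y_n = 1 + z(1+3/5z) = 1 + z + 3/5z²
  so R(z) = 1 + z + 3/5z².

Solve |R(x)|<1 on ℝ⁻.
x=-0.89: |R|=0.5853
R=1: x+3/5x²=0 ⇒ x=−5/3=-1.6667; min R=1−1/(4·3/5)=0.5833>−1
Confirm numerically:
  x=-1.462: |R|=0.82047 <1
  x=-1.409: |R|=0.78217 <1
  x=-1.277: |R|=0.70144 <1
  x=-1.209: |R|=0.66801 <1
  x=-2.229: |R|=1.75206 >1
  x=-2.070: |R|=1.50094 >1
So |R|<1 on (-1.6667, 0).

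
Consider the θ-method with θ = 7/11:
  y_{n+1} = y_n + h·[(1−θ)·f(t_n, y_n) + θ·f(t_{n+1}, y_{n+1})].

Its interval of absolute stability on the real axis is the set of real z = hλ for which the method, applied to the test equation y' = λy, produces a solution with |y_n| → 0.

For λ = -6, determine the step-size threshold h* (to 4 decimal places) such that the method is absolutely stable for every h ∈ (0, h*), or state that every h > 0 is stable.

With y'=λy (z=hλ):
  y_{n+1} = y_n + z·[4/11·y_n + 7/11·y_{n+1}] ⇒ (1 − 7/11z)y_{n+1} = (1 + 4/11z)y_n
  so R(z) = (1 + 4/11z)/(1 − 7/11z).

Find x<0 with |R(x)|<1.
x=-0.98: |R|=0.3964
x=-2: |R|=0.1200
x=-10: |R|=0.3580
x=-100: |R|=0.5471
θ=7/11≥1/2 ⇒ |1+4/11x|<|1−7/11x| ∀x<0 ⇒ interval (−∞,0).

interval (−∞, 0). Any h>0 works for λ=-6.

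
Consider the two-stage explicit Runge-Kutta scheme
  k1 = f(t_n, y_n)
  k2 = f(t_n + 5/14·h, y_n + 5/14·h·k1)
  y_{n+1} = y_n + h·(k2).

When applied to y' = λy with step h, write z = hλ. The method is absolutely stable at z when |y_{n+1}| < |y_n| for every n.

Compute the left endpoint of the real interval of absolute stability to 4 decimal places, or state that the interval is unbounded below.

z* = -2.8000.

Set f=λy, z=hλ:
  k1=λy_n ⇒ h·k1=z·y_n;  k2=λ(1+5/14z)y_n ⇒ h·k2=z(1+5/14z)y_n
  y_{n+1}/y_n = 1 + z(1+5/14z) = 1 + z + 5/14z²
  R(z) = 1 + z + 5/14z².

Boundary: |R(x)|=1, x<0.
x=-0.72: |R|=0.4651
R=1: x+5/14x²=0 ⇒ x=−14/5=-2.8000; min R=1−1/(4·5/14)=0.3000>−1
Confirm numerically:
  x=-2.349: |R|=0.62164 <1
  x=-2.165: |R|=0.50901 <1
  x=-2.032: |R|=0.44265 <1
  x=-1.705: |R|=0.33322 <1
  x=-3.395: |R|=1.72144 >1
  x=-2.944: |R|=1.15141 >1
Stable set (-2.8000, 0).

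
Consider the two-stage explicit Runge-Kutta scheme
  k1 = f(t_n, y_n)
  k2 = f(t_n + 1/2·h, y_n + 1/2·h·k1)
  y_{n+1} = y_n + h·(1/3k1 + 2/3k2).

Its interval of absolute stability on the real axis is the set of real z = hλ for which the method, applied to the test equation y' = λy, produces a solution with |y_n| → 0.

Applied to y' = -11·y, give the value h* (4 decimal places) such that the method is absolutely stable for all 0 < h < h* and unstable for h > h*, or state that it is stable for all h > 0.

(-3.0000,0); λ=-11 ⇒ h* = (3)/11 = 0.2727.

Set f=λy, z=hλ:
  k1=λy_n ⇒ h·k1=z·y_n;  k2=λ(1+1/2z)y_n ⇒ h·k2=z(1+1/2z)y_n
  y_{n+1}/y_n = 1 + 1/3z + 2/3z(1+1/2z) = 1 + z + 1/3z²
  R(z) = 1 + z + 1/3z².

Find x<0 with |R(x)|<1.
x=-0.88: |R|=0.3781
R=1: x+1/3x²=0 ⇒ x=−3=-3.0000; min R=1−1/(4·1/3)=0.2500>−1
Confirm numerically:
  x=-2.868: |R|=0.87381 <1
  x=-1.539: |R|=0.25051 <1
  x=-1.214: |R|=0.27727 <1
  x=-3.555: |R|=1.65768 >1
  x=-3.169: |R|=1.17852 >1
  x=-3.165: |R|=1.17407 >1
Stable set (-3.0000, 0).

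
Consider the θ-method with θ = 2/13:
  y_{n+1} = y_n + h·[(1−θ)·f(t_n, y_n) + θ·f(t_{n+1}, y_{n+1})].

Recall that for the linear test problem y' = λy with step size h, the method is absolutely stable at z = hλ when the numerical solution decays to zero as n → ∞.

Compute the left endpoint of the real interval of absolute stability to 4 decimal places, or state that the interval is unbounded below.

Set f=λy, z=hλ:
  y_{n+1} = y_n + z·[11/13·y_n + 2/13·y_{n+1}] ⇒ (1 − 2/13z)y_{n+1} = (1 + 11/13z)y_n
  R(z) = (1 + 11/13z)/(1 − 2/13z).

Solve |R(x)|<1 on ℝ⁻.
x=-0.75: |R|=0.3276
R=−1: 1+11/13x = −1+2/13x ⇒ -9/13x=2 ⇒ x=2/(-9/13)=-2.8889
Confirm numerically:
  x=-2.300: |R|=0.69886 <1
  x=-1.810: |R|=0.41576 <1
  x=-1.681: |R|=0.33559 <1
  x=-3.451: |R|=1.25420 >1
  x=-3.322: |R|=1.19843 >1
Interval (-2.8889, 0).

left endpoint -2.8889.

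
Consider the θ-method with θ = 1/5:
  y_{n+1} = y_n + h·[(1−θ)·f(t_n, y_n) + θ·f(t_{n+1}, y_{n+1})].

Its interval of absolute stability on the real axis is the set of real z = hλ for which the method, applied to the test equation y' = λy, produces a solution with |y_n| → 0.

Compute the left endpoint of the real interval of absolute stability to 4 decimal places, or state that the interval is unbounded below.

z* = -3.3333.

With y'=λy (z=hλ):
  y_{n+1} = y_n + z·[4/5·y_n + 1/5·y_{n+1}] ⇒ (1 − 1/5z)y_{n+1} = (1 + 4/5z)y_n
  ⇒ R(z) = (1 + 4/5z)/(1 − 1/5z).

Solve |R(x)|<1 on ℝ⁻.
x=-1.69: |R|=0.2631
R=−1: 1+4/5x = −1+1/5x ⇒ -3/5x=2 ⇒ x=2/(-3/5)=-3.3333
Confirm numerically:
  x=-2.047: |R|=0.45239 <1
  x=-1.849: |R|=0.34983 <1
  x=-1.699: |R|=0.26810 <1
  x=-1.344: |R|=0.05927 <1
  x=-3.716: |R|=1.13171 >1
  x=-3.524: |R|=1.06710 >1
Interval (-3.3333, 0).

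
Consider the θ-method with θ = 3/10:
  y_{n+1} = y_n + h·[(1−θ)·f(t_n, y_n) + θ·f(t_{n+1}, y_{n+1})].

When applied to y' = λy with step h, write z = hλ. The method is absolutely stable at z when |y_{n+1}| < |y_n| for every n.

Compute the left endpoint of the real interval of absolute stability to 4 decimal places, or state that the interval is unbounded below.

Test eqn y'=λy, z=hλ:
  y_{n+1} = y_n + z·[7/10·y_n + 3/10·y_{n+1}] ⇒ (1 − 3/10z)y_{n+1} = (1 + 7/10z)y_n
  R(z) = (1 + 7/10z)/(1 − 3/10z).

Find x<0 with |R(x)|<1.
x=-1.47: |R|=0.0201
R=−1: 1+7/10x = −1+3/10x ⇒ -2/5x=2 ⇒ x=2/(-2/5)=-5.0000
Confirm numerically:
  x=-4.838: |R|=0.97357 <1
  x=-4.292: |R|=0.87620 <1
  x=-3.226: |R|=0.63939 <1
  x=-5.494: |R|=1.07462 >1
  x=-5.135: |R|=1.02126 >1
  x=-5.051: |R|=1.00811 >1
Stable set (-5.0000, 0).

left endpoint -5.0000.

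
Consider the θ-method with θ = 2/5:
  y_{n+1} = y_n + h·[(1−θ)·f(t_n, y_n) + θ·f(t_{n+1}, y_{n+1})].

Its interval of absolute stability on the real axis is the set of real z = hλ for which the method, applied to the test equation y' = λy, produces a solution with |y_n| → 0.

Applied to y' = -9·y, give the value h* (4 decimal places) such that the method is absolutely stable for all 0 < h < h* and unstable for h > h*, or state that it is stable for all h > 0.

(-10.0000,0); λ=-9 ⇒ h* = (10)/9 = 1.1111.

Test eqn y'=λy, z=hλ:
  y_{n+1} = y_n + z·[3/5·y_n + 2/5·y_{n+1}] ⇒ (1 − 2/5z)y_{n+1} = (1 + 3/5z)y_n
  R(z) = (1 + 3/5z)/(1 − 2/5z).

Need |R(x)|<1, x<0.
x=-0.57: |R|=0.5358
R=−1: 1+3/5x = −1+2/5x ⇒ -1/5x=2 ⇒ x=2/(-1/5)=-10.0000
Confirm numerically:
  x=-8.264: |R|=0.91936 <1
  x=-8.008: |R|=0.90522 <1
  x=-7.750: |R|=0.89024 <1
  x=-6.708: |R|=0.82124 <1
  x=-10.576: |R|=1.02203 >1
  x=-10.113: |R|=1.00448 >1
Interval (-10.0000, 0).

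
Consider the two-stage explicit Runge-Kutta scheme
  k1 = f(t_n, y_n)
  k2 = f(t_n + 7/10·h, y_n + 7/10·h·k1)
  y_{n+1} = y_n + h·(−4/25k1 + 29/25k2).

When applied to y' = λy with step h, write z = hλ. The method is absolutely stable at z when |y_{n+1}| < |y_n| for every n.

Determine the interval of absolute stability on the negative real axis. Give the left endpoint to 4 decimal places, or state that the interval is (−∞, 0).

On y'=λy, z=hλ:
  k1=λy_n ⇒ h·k1=z·y_n;  k2=λ(1+7/10z)y_n ⇒ h·k2=z(1+7/10z)y_n
  y_{n+1}/y_n = 1 − 4/25z + 29/25z(1+7/10z) = 1 + z + 203/250z²
  R(z) = 1 + z + 203/250z².

Need |R(x)|<1, x<0.
x=-0.88: |R|=0.7488
R=1: x+203/250x²=0 ⇒ x=−250/203=-1.2315; min R=1−1/(4·203/250)=0.6921>−1
Confirm numerically:
  x=-1.076: |R|=0.86411 <1
  x=-0.874: |R|=0.74627 <1
  x=-0.703: |R|=0.69830 <1
  x=-0.621: |R|=0.69214 <1
  x=-1.693: |R|=1.63439 >1
  x=-1.287: |R|=1.05797 >1
Interval (-1.2315, 0).

(-1.2315, 0).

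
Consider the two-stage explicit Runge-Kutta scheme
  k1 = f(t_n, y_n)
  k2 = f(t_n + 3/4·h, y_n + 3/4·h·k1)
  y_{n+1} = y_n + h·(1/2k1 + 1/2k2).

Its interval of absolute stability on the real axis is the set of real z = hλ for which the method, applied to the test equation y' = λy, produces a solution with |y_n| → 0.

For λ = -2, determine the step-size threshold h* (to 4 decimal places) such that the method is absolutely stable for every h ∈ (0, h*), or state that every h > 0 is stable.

With y'=λy (z=hλ):
  k1=λy_n ⇒ h·k1=z·y_n;  k2=λ(1+3/4z)y_n ⇒ h·k2=z(1+3/4z)y_n
  y_{n+1}/y_n = 1 + 1/2z + 1/2z(1+3/4z) = 1 + z + 3/8z²
  so R(z) = 1 + z + 3/8z².

Find x<0 with |R(x)|<1.
x=-1.47: |R|=0.3403
R=1: x+3/8x²=0 ⇒ x=−8/3=-2.6667; min R=1−1/(4·3/8)=0.3333>−1
Confirm numerically:
  x=-1.914: |R|=0.45977 <1
  x=-1.214: |R|=0.33867 <1
  x=-1.207: |R|=0.33932 <1
  x=-3.242: |R|=1.69946 >1
  x=-2.842: |R|=1.18686 >1
  x=-2.739: |R|=1.07430 >1
Stable set (-2.6667, 0).

(-2.6667,0); λ=-2 ⇒ h* = (8/3)/2 = 1.3333.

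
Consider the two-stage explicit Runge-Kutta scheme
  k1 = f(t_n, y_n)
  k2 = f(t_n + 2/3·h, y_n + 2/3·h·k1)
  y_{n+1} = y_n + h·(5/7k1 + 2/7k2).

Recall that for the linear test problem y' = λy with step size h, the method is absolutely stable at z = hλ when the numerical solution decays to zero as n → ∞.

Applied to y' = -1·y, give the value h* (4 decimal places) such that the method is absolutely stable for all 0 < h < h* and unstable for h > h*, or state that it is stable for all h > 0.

(-5.2500,0); λ=-1 ⇒ h* = (21/4)/1 = 5.2500.

Set f=λy, z=hλ:
  k1=λy_n ⇒ h·k1=z·y_n;  k2=λ(1+2/3z)y_n ⇒ h·k2=z(1+2/3z)y_n
  y_{n+1}/y_n = 1 + 5/7z + 2/7z(1+2/3z) = 1 + z + 4/21z²
  Hence R(z) = 1 + z + 4/21z².

Boundary: |R(x)|=1, x<0.
x=-0.49: |R|=0.5557
R=1: x+4/21x²=0 ⇒ x=−21/4=-5.2500; min R=1−1/(4·4/21)=-0.3125>−1
Confirm numerically:
  x=-3.683: |R|=0.09929 <1
  x=-3.072: |R|=0.27444 <1
  x=-2.482: |R|=0.30860 <1
  x=-5.611: |R|=1.38582 >1
  x=-5.375: |R|=1.12798 >1
  x=-5.282: |R|=1.03220 >1
Interval (-5.2500, 0).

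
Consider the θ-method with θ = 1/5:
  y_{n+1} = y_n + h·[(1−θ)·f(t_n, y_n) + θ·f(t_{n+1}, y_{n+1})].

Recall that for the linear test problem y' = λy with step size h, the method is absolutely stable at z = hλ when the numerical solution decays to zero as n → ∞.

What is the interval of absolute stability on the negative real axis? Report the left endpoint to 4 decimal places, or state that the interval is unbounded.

On y'=λy, z=hλ:
  y_{n+1} = y_n + z·[4/5·y_n + 1/5·y_{n+1}] ⇒ (1 − 1/5z)y_{n+1} = (1 + 4/5z)y_n
  Hence R(z) = (1 + 4/5z)/(1 − 1/5z).

Solve |R(x)|<1 on ℝ⁻.
x=-1.16: |R|=0.0584
R=−1: 1+4/5x = −1+1/5x ⇒ -3/5x=2 ⇒ x=2/(-3/5)=-3.3333
Confirm numerically:
  x=-3.175: |R|=0.94190 <1
  x=-2.777: |R|=0.78539 <1
  x=-2.005: |R|=0.43112 <1
  x=-3.757: |R|=1.14514 >1
  x=-3.690: |R|=1.12313 >1
  x=-3.555: |R|=1.07773 >1
Interval (-3.3333, 0).

(-3.3333, 0).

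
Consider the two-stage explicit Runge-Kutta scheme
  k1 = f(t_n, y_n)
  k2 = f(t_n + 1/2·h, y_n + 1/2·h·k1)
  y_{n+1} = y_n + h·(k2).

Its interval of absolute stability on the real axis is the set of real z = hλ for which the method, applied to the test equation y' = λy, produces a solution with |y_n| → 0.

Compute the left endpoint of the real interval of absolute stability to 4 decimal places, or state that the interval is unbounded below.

left endpoint -2.0000.

Set f=λy, z=hλ:
  k1=λy_n ⇒ h·k1=z·y_n;  k2=λ(1+1/2z)y_n ⇒ h·k2=z(1+1/2z)y_n
  y_{n+1}/y_n = 1 + z(1+1/2z) = 1 + z + 1/2z²
  R(z) = 1 + z + 1/2z².

Boundary: |R(x)|=1, x<0.
x=-1.39: |R|=0.5760
R=1: x+1/2x²=0 ⇒ x=−2=-2.0000; min R=1−1/(4·1/2)=0.5000>−1
Confirm numerically:
  x=-1.751: |R|=0.78200 <1
  x=-1.405: |R|=0.58201 <1
  x=-1.015: |R|=0.50011 <1
  x=-2.354: |R|=1.41666 >1
  x=-2.216: |R|=1.23933 >1
So |R|<1 on (-2.0000, 0).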